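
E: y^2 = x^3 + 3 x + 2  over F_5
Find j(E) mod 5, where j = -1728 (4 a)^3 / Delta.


Delta = -16(4 a^3 + 27 b^2) mod 5 = 4
-1728 * (4 a)^3 = -1728 * (4*3)^3 mod 5 = 1
j = 1 * 4^(-1) mod 5 = 4

j = 4 (mod 5)


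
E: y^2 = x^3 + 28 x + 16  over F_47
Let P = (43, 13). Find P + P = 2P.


Doubling: s = (3 x1^2 + a) / (2 y1)
s = (3*43^2 + 28) / (2*13) mod 47 = 21
x3 = s^2 - 2 x1 mod 47 = 21^2 - 2*43 = 26
y3 = s (x1 - x3) - y1 mod 47 = 21 * (43 - 26) - 13 = 15

2P = (26, 15)


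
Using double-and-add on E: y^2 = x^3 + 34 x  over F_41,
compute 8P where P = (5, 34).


k = 8 = 1000_2 (binary, LSB first: 0001)
Double-and-add from P = (5, 34):
  bit 0 = 0: acc unchanged = O
  bit 1 = 0: acc unchanged = O
  bit 2 = 0: acc unchanged = O
  bit 3 = 1: acc = O + (9, 25) = (9, 25)

8P = (9, 25)


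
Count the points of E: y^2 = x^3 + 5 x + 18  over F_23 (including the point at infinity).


For each x in F_23, count y with y^2 = x^3 + 5 x + 18 mod 23:
  x = 0: RHS = 18, y in [8, 15]  -> 2 point(s)
  x = 1: RHS = 1, y in [1, 22]  -> 2 point(s)
  x = 2: RHS = 13, y in [6, 17]  -> 2 point(s)
  x = 8: RHS = 18, y in [8, 15]  -> 2 point(s)
  x = 11: RHS = 1, y in [1, 22]  -> 2 point(s)
  x = 12: RHS = 12, y in [9, 14]  -> 2 point(s)
  x = 13: RHS = 3, y in [7, 16]  -> 2 point(s)
  x = 14: RHS = 3, y in [7, 16]  -> 2 point(s)
  x = 15: RHS = 18, y in [8, 15]  -> 2 point(s)
  x = 16: RHS = 8, y in [10, 13]  -> 2 point(s)
  x = 17: RHS = 2, y in [5, 18]  -> 2 point(s)
  x = 18: RHS = 6, y in [11, 12]  -> 2 point(s)
  x = 19: RHS = 3, y in [7, 16]  -> 2 point(s)
  x = 21: RHS = 0, y in [0]  -> 1 point(s)
  x = 22: RHS = 12, y in [9, 14]  -> 2 point(s)
Affine points: 29. Add the point at infinity: total = 30.

#E(F_23) = 30


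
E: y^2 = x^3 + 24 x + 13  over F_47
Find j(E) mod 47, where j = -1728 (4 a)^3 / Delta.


Delta = -16(4 a^3 + 27 b^2) mod 47 = 22
-1728 * (4 a)^3 = -1728 * (4*24)^3 mod 47 = 41
j = 41 * 22^(-1) mod 47 = 4

j = 4 (mod 47)


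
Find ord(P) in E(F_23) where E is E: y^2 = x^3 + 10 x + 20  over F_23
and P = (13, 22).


Compute successive multiples of P until we hit O:
  1P = (13, 22)
  2P = (10, 19)
  3P = (1, 13)
  4P = (11, 14)
  5P = (15, 16)
  6P = (4, 20)
  7P = (14, 11)
  8P = (2, 18)
  ... (continuing to 27P)
  27P = O

ord(P) = 27


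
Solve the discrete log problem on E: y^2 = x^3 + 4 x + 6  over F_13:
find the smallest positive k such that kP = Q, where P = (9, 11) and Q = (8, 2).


Enumerate multiples of P until we hit Q = (8, 2):
  1P = (9, 11)
  2P = (8, 2)
Match found at i = 2.

k = 2


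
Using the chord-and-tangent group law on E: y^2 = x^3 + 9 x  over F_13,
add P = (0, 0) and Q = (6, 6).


P != Q, so use the chord formula.
s = (y2 - y1) / (x2 - x1) = (6) / (6) mod 13 = 1
x3 = s^2 - x1 - x2 mod 13 = 1^2 - 0 - 6 = 8
y3 = s (x1 - x3) - y1 mod 13 = 1 * (0 - 8) - 0 = 5

P + Q = (8, 5)


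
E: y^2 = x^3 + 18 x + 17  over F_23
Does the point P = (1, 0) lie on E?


Check whether y^2 = x^3 + 18 x + 17 (mod 23) for (x, y) = (1, 0).
LHS: y^2 = 0^2 mod 23 = 0
RHS: x^3 + 18 x + 17 = 1^3 + 18*1 + 17 mod 23 = 13
LHS != RHS

No, not on the curve


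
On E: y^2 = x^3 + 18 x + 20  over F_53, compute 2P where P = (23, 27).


Doubling: s = (3 x1^2 + a) / (2 y1)
s = (3*23^2 + 18) / (2*27) mod 53 = 15
x3 = s^2 - 2 x1 mod 53 = 15^2 - 2*23 = 20
y3 = s (x1 - x3) - y1 mod 53 = 15 * (23 - 20) - 27 = 18

2P = (20, 18)


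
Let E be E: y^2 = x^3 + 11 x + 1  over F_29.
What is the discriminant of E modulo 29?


4 a^3 + 27 b^2 = 4*11^3 + 27*1^2 = 5324 + 27 = 5351
Delta = -16 * (5351) = -85616
Delta mod 29 = 21

Delta = 21 (mod 29)


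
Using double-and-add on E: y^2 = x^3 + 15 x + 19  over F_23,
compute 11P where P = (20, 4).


k = 11 = 1011_2 (binary, LSB first: 1101)
Double-and-add from P = (20, 4):
  bit 0 = 1: acc = O + (20, 4) = (20, 4)
  bit 1 = 1: acc = (20, 4) + (12, 15) = (22, 16)
  bit 2 = 0: acc unchanged = (22, 16)
  bit 3 = 1: acc = (22, 16) + (21, 21) = (5, 14)

11P = (5, 14)


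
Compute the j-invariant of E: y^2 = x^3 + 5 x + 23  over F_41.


Delta = -16(4 a^3 + 27 b^2) mod 41 = 1
-1728 * (4 a)^3 = -1728 * (4*5)^3 mod 41 = 11
j = 11 * 1^(-1) mod 41 = 11

j = 11 (mod 41)


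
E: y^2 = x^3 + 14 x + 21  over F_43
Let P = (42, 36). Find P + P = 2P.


Doubling: s = (3 x1^2 + a) / (2 y1)
s = (3*42^2 + 14) / (2*36) mod 43 = 8
x3 = s^2 - 2 x1 mod 43 = 8^2 - 2*42 = 23
y3 = s (x1 - x3) - y1 mod 43 = 8 * (42 - 23) - 36 = 30

2P = (23, 30)


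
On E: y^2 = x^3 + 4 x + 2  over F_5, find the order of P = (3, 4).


Compute successive multiples of P until we hit O:
  1P = (3, 4)
  2P = (3, 1)
  3P = O

ord(P) = 3


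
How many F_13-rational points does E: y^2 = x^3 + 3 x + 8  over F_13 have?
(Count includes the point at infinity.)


For each x in F_13, count y with y^2 = x^3 + 3 x + 8 mod 13:
  x = 1: RHS = 12, y in [5, 8]  -> 2 point(s)
  x = 2: RHS = 9, y in [3, 10]  -> 2 point(s)
  x = 9: RHS = 10, y in [6, 7]  -> 2 point(s)
  x = 12: RHS = 4, y in [2, 11]  -> 2 point(s)
Affine points: 8. Add the point at infinity: total = 9.

#E(F_13) = 9


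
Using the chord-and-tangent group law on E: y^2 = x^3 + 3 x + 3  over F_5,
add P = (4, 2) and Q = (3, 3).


P != Q, so use the chord formula.
s = (y2 - y1) / (x2 - x1) = (1) / (4) mod 5 = 4
x3 = s^2 - x1 - x2 mod 5 = 4^2 - 4 - 3 = 4
y3 = s (x1 - x3) - y1 mod 5 = 4 * (4 - 4) - 2 = 3

P + Q = (4, 3)


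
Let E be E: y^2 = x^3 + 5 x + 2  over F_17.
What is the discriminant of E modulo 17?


4 a^3 + 27 b^2 = 4*5^3 + 27*2^2 = 500 + 108 = 608
Delta = -16 * (608) = -9728
Delta mod 17 = 13

Delta = 13 (mod 17)


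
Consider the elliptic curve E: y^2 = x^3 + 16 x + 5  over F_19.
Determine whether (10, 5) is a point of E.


Check whether y^2 = x^3 + 16 x + 5 (mod 19) for (x, y) = (10, 5).
LHS: y^2 = 5^2 mod 19 = 6
RHS: x^3 + 16 x + 5 = 10^3 + 16*10 + 5 mod 19 = 6
LHS = RHS

Yes, on the curve


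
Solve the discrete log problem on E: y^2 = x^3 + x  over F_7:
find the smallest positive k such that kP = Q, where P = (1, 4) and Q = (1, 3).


Enumerate multiples of P until we hit Q = (1, 3):
  1P = (1, 4)
  2P = (0, 0)
  3P = (1, 3)
Match found at i = 3.

k = 3


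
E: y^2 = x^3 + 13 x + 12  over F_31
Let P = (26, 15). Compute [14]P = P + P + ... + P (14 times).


k = 14 = 1110_2 (binary, LSB first: 0111)
Double-and-add from P = (26, 15):
  bit 0 = 0: acc unchanged = O
  bit 1 = 1: acc = O + (4, 2) = (4, 2)
  bit 2 = 1: acc = (4, 2) + (25, 11) = (18, 23)
  bit 3 = 1: acc = (18, 23) + (19, 22) = (26, 16)

14P = (26, 16)


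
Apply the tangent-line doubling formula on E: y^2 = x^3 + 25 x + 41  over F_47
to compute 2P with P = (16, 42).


Doubling: s = (3 x1^2 + a) / (2 y1)
s = (3*16^2 + 25) / (2*42) mod 47 = 10
x3 = s^2 - 2 x1 mod 47 = 10^2 - 2*16 = 21
y3 = s (x1 - x3) - y1 mod 47 = 10 * (16 - 21) - 42 = 2

2P = (21, 2)


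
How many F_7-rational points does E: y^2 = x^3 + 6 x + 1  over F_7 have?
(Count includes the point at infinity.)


For each x in F_7, count y with y^2 = x^3 + 6 x + 1 mod 7:
  x = 0: RHS = 1, y in [1, 6]  -> 2 point(s)
  x = 1: RHS = 1, y in [1, 6]  -> 2 point(s)
  x = 2: RHS = 0, y in [0]  -> 1 point(s)
  x = 3: RHS = 4, y in [2, 5]  -> 2 point(s)
  x = 5: RHS = 2, y in [3, 4]  -> 2 point(s)
  x = 6: RHS = 1, y in [1, 6]  -> 2 point(s)
Affine points: 11. Add the point at infinity: total = 12.

#E(F_7) = 12


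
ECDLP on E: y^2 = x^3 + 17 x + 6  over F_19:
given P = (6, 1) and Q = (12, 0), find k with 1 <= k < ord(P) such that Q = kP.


Enumerate multiples of P until we hit Q = (12, 0):
  1P = (6, 1)
  2P = (4, 10)
  3P = (15, 11)
  4P = (18, 11)
  5P = (11, 17)
  6P = (13, 7)
  7P = (5, 8)
  8P = (0, 14)
  9P = (14, 10)
  10P = (16, 2)
  11P = (1, 9)
  12P = (10, 13)
  13P = (12, 0)
Match found at i = 13.

k = 13


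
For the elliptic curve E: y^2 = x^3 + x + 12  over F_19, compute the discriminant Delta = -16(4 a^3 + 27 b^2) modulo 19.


4 a^3 + 27 b^2 = 4*1^3 + 27*12^2 = 4 + 3888 = 3892
Delta = -16 * (3892) = -62272
Delta mod 19 = 10

Delta = 10 (mod 19)


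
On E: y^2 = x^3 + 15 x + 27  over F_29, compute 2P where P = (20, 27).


k = 2 = 10_2 (binary, LSB first: 01)
Double-and-add from P = (20, 27):
  bit 0 = 0: acc unchanged = O
  bit 1 = 1: acc = O + (24, 28) = (24, 28)

2P = (24, 28)


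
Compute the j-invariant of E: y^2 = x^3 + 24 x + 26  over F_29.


Delta = -16(4 a^3 + 27 b^2) mod 29 = 23
-1728 * (4 a)^3 = -1728 * (4*24)^3 mod 29 = 19
j = 19 * 23^(-1) mod 29 = 21

j = 21 (mod 29)


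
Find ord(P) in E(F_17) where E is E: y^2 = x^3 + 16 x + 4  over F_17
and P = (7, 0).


Compute successive multiples of P until we hit O:
  1P = (7, 0)
  2P = O

ord(P) = 2


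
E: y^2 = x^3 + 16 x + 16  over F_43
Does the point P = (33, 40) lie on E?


Check whether y^2 = x^3 + 16 x + 16 (mod 43) for (x, y) = (33, 40).
LHS: y^2 = 40^2 mod 43 = 9
RHS: x^3 + 16 x + 16 = 33^3 + 16*33 + 16 mod 43 = 17
LHS != RHS

No, not on the curve


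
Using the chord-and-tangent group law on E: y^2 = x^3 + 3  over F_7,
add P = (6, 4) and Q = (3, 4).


P != Q, so use the chord formula.
s = (y2 - y1) / (x2 - x1) = (0) / (4) mod 7 = 0
x3 = s^2 - x1 - x2 mod 7 = 0^2 - 6 - 3 = 5
y3 = s (x1 - x3) - y1 mod 7 = 0 * (6 - 5) - 4 = 3

P + Q = (5, 3)


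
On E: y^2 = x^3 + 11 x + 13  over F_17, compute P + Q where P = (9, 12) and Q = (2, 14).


P != Q, so use the chord formula.
s = (y2 - y1) / (x2 - x1) = (2) / (10) mod 17 = 7
x3 = s^2 - x1 - x2 mod 17 = 7^2 - 9 - 2 = 4
y3 = s (x1 - x3) - y1 mod 17 = 7 * (9 - 4) - 12 = 6

P + Q = (4, 6)


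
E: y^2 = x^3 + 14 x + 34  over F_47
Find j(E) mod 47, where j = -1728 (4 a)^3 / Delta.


Delta = -16(4 a^3 + 27 b^2) mod 47 = 6
-1728 * (4 a)^3 = -1728 * (4*14)^3 mod 47 = 29
j = 29 * 6^(-1) mod 47 = 44

j = 44 (mod 47)


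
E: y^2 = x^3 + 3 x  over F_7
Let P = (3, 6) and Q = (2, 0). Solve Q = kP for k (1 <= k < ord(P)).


Enumerate multiples of P until we hit Q = (2, 0):
  1P = (3, 6)
  2P = (2, 0)
Match found at i = 2.

k = 2


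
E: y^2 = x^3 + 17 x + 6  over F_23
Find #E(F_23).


For each x in F_23, count y with y^2 = x^3 + 17 x + 6 mod 23:
  x = 0: RHS = 6, y in [11, 12]  -> 2 point(s)
  x = 1: RHS = 1, y in [1, 22]  -> 2 point(s)
  x = 2: RHS = 2, y in [5, 18]  -> 2 point(s)
  x = 4: RHS = 0, y in [0]  -> 1 point(s)
  x = 5: RHS = 9, y in [3, 20]  -> 2 point(s)
  x = 6: RHS = 2, y in [5, 18]  -> 2 point(s)
  x = 7: RHS = 8, y in [10, 13]  -> 2 point(s)
  x = 10: RHS = 3, y in [7, 16]  -> 2 point(s)
  x = 11: RHS = 6, y in [11, 12]  -> 2 point(s)
  x = 12: RHS = 6, y in [11, 12]  -> 2 point(s)
  x = 13: RHS = 9, y in [3, 20]  -> 2 point(s)
  x = 15: RHS = 2, y in [5, 18]  -> 2 point(s)
  x = 16: RHS = 4, y in [2, 21]  -> 2 point(s)
  x = 18: RHS = 3, y in [7, 16]  -> 2 point(s)
  x = 19: RHS = 12, y in [9, 14]  -> 2 point(s)
Affine points: 29. Add the point at infinity: total = 30.

#E(F_23) = 30


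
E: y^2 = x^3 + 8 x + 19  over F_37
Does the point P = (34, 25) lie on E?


Check whether y^2 = x^3 + 8 x + 19 (mod 37) for (x, y) = (34, 25).
LHS: y^2 = 25^2 mod 37 = 33
RHS: x^3 + 8 x + 19 = 34^3 + 8*34 + 19 mod 37 = 5
LHS != RHS

No, not on the curve


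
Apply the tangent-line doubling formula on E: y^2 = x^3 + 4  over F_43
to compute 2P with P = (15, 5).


Doubling: s = (3 x1^2 + a) / (2 y1)
s = (3*15^2 + 0) / (2*5) mod 43 = 3
x3 = s^2 - 2 x1 mod 43 = 3^2 - 2*15 = 22
y3 = s (x1 - x3) - y1 mod 43 = 3 * (15 - 22) - 5 = 17

2P = (22, 17)


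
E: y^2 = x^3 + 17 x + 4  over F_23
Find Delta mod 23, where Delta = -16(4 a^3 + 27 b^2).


4 a^3 + 27 b^2 = 4*17^3 + 27*4^2 = 19652 + 432 = 20084
Delta = -16 * (20084) = -321344
Delta mod 23 = 12

Delta = 12 (mod 23)


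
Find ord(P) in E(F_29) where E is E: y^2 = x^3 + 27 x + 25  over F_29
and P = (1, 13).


Compute successive multiples of P until we hit O:
  1P = (1, 13)
  2P = (11, 0)
  3P = (1, 16)
  4P = O

ord(P) = 4


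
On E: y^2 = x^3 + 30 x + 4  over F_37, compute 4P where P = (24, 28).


k = 4 = 100_2 (binary, LSB first: 001)
Double-and-add from P = (24, 28):
  bit 0 = 0: acc unchanged = O
  bit 1 = 0: acc unchanged = O
  bit 2 = 1: acc = O + (27, 31) = (27, 31)

4P = (27, 31)


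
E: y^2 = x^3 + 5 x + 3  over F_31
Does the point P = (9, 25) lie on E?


Check whether y^2 = x^3 + 5 x + 3 (mod 31) for (x, y) = (9, 25).
LHS: y^2 = 25^2 mod 31 = 5
RHS: x^3 + 5 x + 3 = 9^3 + 5*9 + 3 mod 31 = 2
LHS != RHS

No, not on the curve


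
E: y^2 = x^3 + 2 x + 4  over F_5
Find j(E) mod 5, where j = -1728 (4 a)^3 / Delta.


Delta = -16(4 a^3 + 27 b^2) mod 5 = 1
-1728 * (4 a)^3 = -1728 * (4*2)^3 mod 5 = 4
j = 4 * 1^(-1) mod 5 = 4

j = 4 (mod 5)


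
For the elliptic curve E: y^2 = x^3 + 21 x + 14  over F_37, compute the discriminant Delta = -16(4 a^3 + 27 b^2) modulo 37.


4 a^3 + 27 b^2 = 4*21^3 + 27*14^2 = 37044 + 5292 = 42336
Delta = -16 * (42336) = -677376
Delta mod 37 = 20

Delta = 20 (mod 37)


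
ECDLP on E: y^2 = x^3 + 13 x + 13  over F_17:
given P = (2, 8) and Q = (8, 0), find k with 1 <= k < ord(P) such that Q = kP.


Enumerate multiples of P until we hit Q = (8, 0):
  1P = (2, 8)
  2P = (9, 14)
  3P = (5, 4)
  4P = (8, 0)
Match found at i = 4.

k = 4


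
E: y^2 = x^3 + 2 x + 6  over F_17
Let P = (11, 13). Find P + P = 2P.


Doubling: s = (3 x1^2 + a) / (2 y1)
s = (3*11^2 + 2) / (2*13) mod 17 = 16
x3 = s^2 - 2 x1 mod 17 = 16^2 - 2*11 = 13
y3 = s (x1 - x3) - y1 mod 17 = 16 * (11 - 13) - 13 = 6

2P = (13, 6)


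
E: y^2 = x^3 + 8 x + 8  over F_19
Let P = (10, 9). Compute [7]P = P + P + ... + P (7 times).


k = 7 = 111_2 (binary, LSB first: 111)
Double-and-add from P = (10, 9):
  bit 0 = 1: acc = O + (10, 9) = (10, 9)
  bit 1 = 1: acc = (10, 9) + (15, 11) = (1, 6)
  bit 2 = 1: acc = (1, 6) + (6, 5) = (9, 7)

7P = (9, 7)


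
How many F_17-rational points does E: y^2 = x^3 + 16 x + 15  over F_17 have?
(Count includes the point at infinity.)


For each x in F_17, count y with y^2 = x^3 + 16 x + 15 mod 17:
  x = 0: RHS = 15, y in [7, 10]  -> 2 point(s)
  x = 1: RHS = 15, y in [7, 10]  -> 2 point(s)
  x = 2: RHS = 4, y in [2, 15]  -> 2 point(s)
  x = 5: RHS = 16, y in [4, 13]  -> 2 point(s)
  x = 6: RHS = 4, y in [2, 15]  -> 2 point(s)
  x = 8: RHS = 9, y in [3, 14]  -> 2 point(s)
  x = 9: RHS = 4, y in [2, 15]  -> 2 point(s)
  x = 10: RHS = 2, y in [6, 11]  -> 2 point(s)
  x = 11: RHS = 9, y in [3, 14]  -> 2 point(s)
  x = 14: RHS = 8, y in [5, 12]  -> 2 point(s)
  x = 15: RHS = 9, y in [3, 14]  -> 2 point(s)
  x = 16: RHS = 15, y in [7, 10]  -> 2 point(s)
Affine points: 24. Add the point at infinity: total = 25.

#E(F_17) = 25


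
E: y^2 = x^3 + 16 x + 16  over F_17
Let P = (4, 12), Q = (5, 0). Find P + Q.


P != Q, so use the chord formula.
s = (y2 - y1) / (x2 - x1) = (5) / (1) mod 17 = 5
x3 = s^2 - x1 - x2 mod 17 = 5^2 - 4 - 5 = 16
y3 = s (x1 - x3) - y1 mod 17 = 5 * (4 - 16) - 12 = 13

P + Q = (16, 13)


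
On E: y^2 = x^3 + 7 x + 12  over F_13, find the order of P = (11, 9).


Compute successive multiples of P until we hit O:
  1P = (11, 9)
  2P = (7, 1)
  3P = (12, 2)
  4P = (0, 5)
  5P = (6, 7)
  6P = (5, 9)
  7P = (10, 4)
  8P = (4, 0)
  ... (continuing to 16P)
  16P = O

ord(P) = 16


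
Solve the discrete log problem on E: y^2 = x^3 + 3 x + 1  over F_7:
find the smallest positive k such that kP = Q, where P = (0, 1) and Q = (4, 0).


Enumerate multiples of P until we hit Q = (4, 0):
  1P = (0, 1)
  2P = (4, 0)
Match found at i = 2.

k = 2


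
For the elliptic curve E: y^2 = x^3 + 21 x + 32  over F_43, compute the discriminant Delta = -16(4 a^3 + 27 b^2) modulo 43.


4 a^3 + 27 b^2 = 4*21^3 + 27*32^2 = 37044 + 27648 = 64692
Delta = -16 * (64692) = -1035072
Delta mod 43 = 24

Delta = 24 (mod 43)


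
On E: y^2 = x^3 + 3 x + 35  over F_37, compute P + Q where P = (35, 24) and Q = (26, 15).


P != Q, so use the chord formula.
s = (y2 - y1) / (x2 - x1) = (28) / (28) mod 37 = 1
x3 = s^2 - x1 - x2 mod 37 = 1^2 - 35 - 26 = 14
y3 = s (x1 - x3) - y1 mod 37 = 1 * (35 - 14) - 24 = 34

P + Q = (14, 34)


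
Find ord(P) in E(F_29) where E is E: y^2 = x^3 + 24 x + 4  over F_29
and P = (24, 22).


Compute successive multiples of P until we hit O:
  1P = (24, 22)
  2P = (6, 4)
  3P = (0, 2)
  4P = (21, 24)
  5P = (7, 15)
  6P = (7, 14)
  7P = (21, 5)
  8P = (0, 27)
  ... (continuing to 11P)
  11P = O

ord(P) = 11


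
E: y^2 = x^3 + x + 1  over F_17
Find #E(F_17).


For each x in F_17, count y with y^2 = x^3 + 1 x + 1 mod 17:
  x = 0: RHS = 1, y in [1, 16]  -> 2 point(s)
  x = 4: RHS = 1, y in [1, 16]  -> 2 point(s)
  x = 6: RHS = 2, y in [6, 11]  -> 2 point(s)
  x = 9: RHS = 8, y in [5, 12]  -> 2 point(s)
  x = 10: RHS = 8, y in [5, 12]  -> 2 point(s)
  x = 11: RHS = 0, y in [0]  -> 1 point(s)
  x = 13: RHS = 1, y in [1, 16]  -> 2 point(s)
  x = 15: RHS = 8, y in [5, 12]  -> 2 point(s)
  x = 16: RHS = 16, y in [4, 13]  -> 2 point(s)
Affine points: 17. Add the point at infinity: total = 18.

#E(F_17) = 18


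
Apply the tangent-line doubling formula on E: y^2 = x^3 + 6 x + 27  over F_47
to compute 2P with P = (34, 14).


Doubling: s = (3 x1^2 + a) / (2 y1)
s = (3*34^2 + 6) / (2*14) mod 47 = 20
x3 = s^2 - 2 x1 mod 47 = 20^2 - 2*34 = 3
y3 = s (x1 - x3) - y1 mod 47 = 20 * (34 - 3) - 14 = 42

2P = (3, 42)


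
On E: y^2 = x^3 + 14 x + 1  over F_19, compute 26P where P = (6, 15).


k = 26 = 11010_2 (binary, LSB first: 01011)
Double-and-add from P = (6, 15):
  bit 0 = 0: acc unchanged = O
  bit 1 = 1: acc = O + (8, 6) = (8, 6)
  bit 2 = 0: acc unchanged = (8, 6)
  bit 3 = 1: acc = (8, 6) + (7, 10) = (1, 4)
  bit 4 = 1: acc = (1, 4) + (10, 1) = (6, 4)

26P = (6, 4)


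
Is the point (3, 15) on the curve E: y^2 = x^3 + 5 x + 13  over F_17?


Check whether y^2 = x^3 + 5 x + 13 (mod 17) for (x, y) = (3, 15).
LHS: y^2 = 15^2 mod 17 = 4
RHS: x^3 + 5 x + 13 = 3^3 + 5*3 + 13 mod 17 = 4
LHS = RHS

Yes, on the curve


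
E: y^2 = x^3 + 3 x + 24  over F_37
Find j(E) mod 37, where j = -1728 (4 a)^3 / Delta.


Delta = -16(4 a^3 + 27 b^2) mod 37 = 4
-1728 * (4 a)^3 = -1728 * (4*3)^3 mod 37 = 27
j = 27 * 4^(-1) mod 37 = 16

j = 16 (mod 37)


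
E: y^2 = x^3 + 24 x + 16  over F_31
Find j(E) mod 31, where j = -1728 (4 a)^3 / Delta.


Delta = -16(4 a^3 + 27 b^2) mod 31 = 20
-1728 * (4 a)^3 = -1728 * (4*24)^3 mod 31 = 30
j = 30 * 20^(-1) mod 31 = 17

j = 17 (mod 31)


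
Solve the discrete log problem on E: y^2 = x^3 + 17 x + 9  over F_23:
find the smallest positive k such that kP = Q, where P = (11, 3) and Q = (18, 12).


Enumerate multiples of P until we hit Q = (18, 12):
  1P = (11, 3)
  2P = (5, 9)
  3P = (8, 17)
  4P = (13, 14)
  5P = (12, 3)
  6P = (0, 20)
  7P = (18, 12)
Match found at i = 7.

k = 7


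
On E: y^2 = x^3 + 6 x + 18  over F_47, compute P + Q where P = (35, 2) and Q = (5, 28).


P != Q, so use the chord formula.
s = (y2 - y1) / (x2 - x1) = (26) / (17) mod 47 = 43
x3 = s^2 - x1 - x2 mod 47 = 43^2 - 35 - 5 = 23
y3 = s (x1 - x3) - y1 mod 47 = 43 * (35 - 23) - 2 = 44

P + Q = (23, 44)


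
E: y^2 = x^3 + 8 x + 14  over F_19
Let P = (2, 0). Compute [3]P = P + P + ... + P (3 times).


k = 3 = 11_2 (binary, LSB first: 11)
Double-and-add from P = (2, 0):
  bit 0 = 1: acc = O + (2, 0) = (2, 0)
  bit 1 = 1: acc = (2, 0) + O = (2, 0)

3P = (2, 0)


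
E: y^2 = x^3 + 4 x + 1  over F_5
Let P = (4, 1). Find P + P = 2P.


Doubling: s = (3 x1^2 + a) / (2 y1)
s = (3*4^2 + 4) / (2*1) mod 5 = 1
x3 = s^2 - 2 x1 mod 5 = 1^2 - 2*4 = 3
y3 = s (x1 - x3) - y1 mod 5 = 1 * (4 - 3) - 1 = 0

2P = (3, 0)


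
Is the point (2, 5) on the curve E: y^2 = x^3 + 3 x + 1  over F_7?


Check whether y^2 = x^3 + 3 x + 1 (mod 7) for (x, y) = (2, 5).
LHS: y^2 = 5^2 mod 7 = 4
RHS: x^3 + 3 x + 1 = 2^3 + 3*2 + 1 mod 7 = 1
LHS != RHS

No, not on the curve


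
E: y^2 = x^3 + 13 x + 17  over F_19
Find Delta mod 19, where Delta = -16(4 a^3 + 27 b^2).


4 a^3 + 27 b^2 = 4*13^3 + 27*17^2 = 8788 + 7803 = 16591
Delta = -16 * (16591) = -265456
Delta mod 19 = 12

Delta = 12 (mod 19)


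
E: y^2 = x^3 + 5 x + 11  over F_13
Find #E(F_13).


For each x in F_13, count y with y^2 = x^3 + 5 x + 11 mod 13:
  x = 1: RHS = 4, y in [2, 11]  -> 2 point(s)
  x = 2: RHS = 3, y in [4, 9]  -> 2 point(s)
  x = 3: RHS = 1, y in [1, 12]  -> 2 point(s)
  x = 4: RHS = 4, y in [2, 11]  -> 2 point(s)
  x = 6: RHS = 10, y in [6, 7]  -> 2 point(s)
  x = 7: RHS = 12, y in [5, 8]  -> 2 point(s)
  x = 8: RHS = 4, y in [2, 11]  -> 2 point(s)
Affine points: 14. Add the point at infinity: total = 15.

#E(F_13) = 15


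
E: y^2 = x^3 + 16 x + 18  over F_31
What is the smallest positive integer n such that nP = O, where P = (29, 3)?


Compute successive multiples of P until we hit O:
  1P = (29, 3)
  2P = (12, 4)
  3P = (18, 0)
  4P = (12, 27)
  5P = (29, 28)
  6P = O

ord(P) = 6


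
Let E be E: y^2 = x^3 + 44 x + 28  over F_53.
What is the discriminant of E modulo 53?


4 a^3 + 27 b^2 = 4*44^3 + 27*28^2 = 340736 + 21168 = 361904
Delta = -16 * (361904) = -5790464
Delta mod 53 = 51

Delta = 51 (mod 53)


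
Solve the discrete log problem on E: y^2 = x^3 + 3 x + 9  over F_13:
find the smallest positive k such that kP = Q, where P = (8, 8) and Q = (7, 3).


Enumerate multiples of P until we hit Q = (7, 3):
  1P = (8, 8)
  2P = (10, 5)
  3P = (7, 10)
  4P = (2, 6)
  5P = (6, 10)
  6P = (0, 10)
  7P = (1, 0)
  8P = (0, 3)
  9P = (6, 3)
  10P = (2, 7)
  11P = (7, 3)
Match found at i = 11.

k = 11


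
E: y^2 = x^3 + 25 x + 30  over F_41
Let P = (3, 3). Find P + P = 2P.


Doubling: s = (3 x1^2 + a) / (2 y1)
s = (3*3^2 + 25) / (2*3) mod 41 = 36
x3 = s^2 - 2 x1 mod 41 = 36^2 - 2*3 = 19
y3 = s (x1 - x3) - y1 mod 41 = 36 * (3 - 19) - 3 = 36

2P = (19, 36)


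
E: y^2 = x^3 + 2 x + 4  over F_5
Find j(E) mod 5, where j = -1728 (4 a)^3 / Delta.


Delta = -16(4 a^3 + 27 b^2) mod 5 = 1
-1728 * (4 a)^3 = -1728 * (4*2)^3 mod 5 = 4
j = 4 * 1^(-1) mod 5 = 4

j = 4 (mod 5)


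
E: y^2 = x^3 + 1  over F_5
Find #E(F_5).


For each x in F_5, count y with y^2 = x^3 + 0 x + 1 mod 5:
  x = 0: RHS = 1, y in [1, 4]  -> 2 point(s)
  x = 2: RHS = 4, y in [2, 3]  -> 2 point(s)
  x = 4: RHS = 0, y in [0]  -> 1 point(s)
Affine points: 5. Add the point at infinity: total = 6.

#E(F_5) = 6


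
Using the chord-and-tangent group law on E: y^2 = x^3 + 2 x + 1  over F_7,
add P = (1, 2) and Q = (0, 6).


P != Q, so use the chord formula.
s = (y2 - y1) / (x2 - x1) = (4) / (6) mod 7 = 3
x3 = s^2 - x1 - x2 mod 7 = 3^2 - 1 - 0 = 1
y3 = s (x1 - x3) - y1 mod 7 = 3 * (1 - 1) - 2 = 5

P + Q = (1, 5)


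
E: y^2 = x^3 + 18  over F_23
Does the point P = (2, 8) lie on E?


Check whether y^2 = x^3 + 0 x + 18 (mod 23) for (x, y) = (2, 8).
LHS: y^2 = 8^2 mod 23 = 18
RHS: x^3 + 0 x + 18 = 2^3 + 0*2 + 18 mod 23 = 3
LHS != RHS

No, not on the curve


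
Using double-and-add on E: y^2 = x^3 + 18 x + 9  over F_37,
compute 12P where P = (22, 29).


k = 12 = 1100_2 (binary, LSB first: 0011)
Double-and-add from P = (22, 29):
  bit 0 = 0: acc unchanged = O
  bit 1 = 0: acc unchanged = O
  bit 2 = 1: acc = O + (16, 8) = (16, 8)
  bit 3 = 1: acc = (16, 8) + (15, 18) = (32, 4)

12P = (32, 4)


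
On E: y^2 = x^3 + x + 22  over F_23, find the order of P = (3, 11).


Compute successive multiples of P until we hit O:
  1P = (3, 11)
  2P = (19, 0)
  3P = (3, 12)
  4P = O

ord(P) = 4


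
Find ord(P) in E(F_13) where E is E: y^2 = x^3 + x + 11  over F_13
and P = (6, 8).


Compute successive multiples of P until we hit O:
  1P = (6, 8)
  2P = (11, 1)
  3P = (12, 3)
  4P = (4, 12)
  5P = (7, 7)
  6P = (1, 0)
  7P = (7, 6)
  8P = (4, 1)
  ... (continuing to 12P)
  12P = O

ord(P) = 12


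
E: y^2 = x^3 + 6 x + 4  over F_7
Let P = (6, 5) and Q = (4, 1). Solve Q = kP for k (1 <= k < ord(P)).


Enumerate multiples of P until we hit Q = (4, 1):
  1P = (6, 5)
  2P = (4, 1)
Match found at i = 2.

k = 2


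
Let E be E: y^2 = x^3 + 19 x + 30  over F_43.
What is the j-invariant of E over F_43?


Delta = -16(4 a^3 + 27 b^2) mod 43 = 17
-1728 * (4 a)^3 = -1728 * (4*19)^3 mod 43 = 2
j = 2 * 17^(-1) mod 43 = 33

j = 33 (mod 43)


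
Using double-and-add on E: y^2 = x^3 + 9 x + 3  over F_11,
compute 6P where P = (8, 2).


k = 6 = 110_2 (binary, LSB first: 011)
Double-and-add from P = (8, 2):
  bit 0 = 0: acc unchanged = O
  bit 1 = 1: acc = O + (10, 2) = (10, 2)
  bit 2 = 1: acc = (10, 2) + (0, 6) = (6, 3)

6P = (6, 3)


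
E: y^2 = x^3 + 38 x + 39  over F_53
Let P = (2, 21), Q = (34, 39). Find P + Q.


P != Q, so use the chord formula.
s = (y2 - y1) / (x2 - x1) = (18) / (32) mod 53 = 37
x3 = s^2 - x1 - x2 mod 53 = 37^2 - 2 - 34 = 8
y3 = s (x1 - x3) - y1 mod 53 = 37 * (2 - 8) - 21 = 22

P + Q = (8, 22)


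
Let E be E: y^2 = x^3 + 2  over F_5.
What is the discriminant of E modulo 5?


4 a^3 + 27 b^2 = 4*0^3 + 27*2^2 = 0 + 108 = 108
Delta = -16 * (108) = -1728
Delta mod 5 = 2

Delta = 2 (mod 5)


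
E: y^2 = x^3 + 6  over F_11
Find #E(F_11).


For each x in F_11, count y with y^2 = x^3 + 0 x + 6 mod 11:
  x = 2: RHS = 3, y in [5, 6]  -> 2 point(s)
  x = 3: RHS = 0, y in [0]  -> 1 point(s)
  x = 4: RHS = 4, y in [2, 9]  -> 2 point(s)
  x = 8: RHS = 1, y in [1, 10]  -> 2 point(s)
  x = 9: RHS = 9, y in [3, 8]  -> 2 point(s)
  x = 10: RHS = 5, y in [4, 7]  -> 2 point(s)
Affine points: 11. Add the point at infinity: total = 12.

#E(F_11) = 12


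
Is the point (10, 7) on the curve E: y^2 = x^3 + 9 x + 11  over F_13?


Check whether y^2 = x^3 + 9 x + 11 (mod 13) for (x, y) = (10, 7).
LHS: y^2 = 7^2 mod 13 = 10
RHS: x^3 + 9 x + 11 = 10^3 + 9*10 + 11 mod 13 = 9
LHS != RHS

No, not on the curve


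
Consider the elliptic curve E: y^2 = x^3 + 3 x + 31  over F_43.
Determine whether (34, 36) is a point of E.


Check whether y^2 = x^3 + 3 x + 31 (mod 43) for (x, y) = (34, 36).
LHS: y^2 = 36^2 mod 43 = 6
RHS: x^3 + 3 x + 31 = 34^3 + 3*34 + 31 mod 43 = 6
LHS = RHS

Yes, on the curve


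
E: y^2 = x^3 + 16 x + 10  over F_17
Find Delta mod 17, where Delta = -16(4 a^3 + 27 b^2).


4 a^3 + 27 b^2 = 4*16^3 + 27*10^2 = 16384 + 2700 = 19084
Delta = -16 * (19084) = -305344
Delta mod 17 = 10

Delta = 10 (mod 17)


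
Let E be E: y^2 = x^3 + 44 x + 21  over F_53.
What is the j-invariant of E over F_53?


Delta = -16(4 a^3 + 27 b^2) mod 53 = 39
-1728 * (4 a)^3 = -1728 * (4*44)^3 mod 53 = 35
j = 35 * 39^(-1) mod 53 = 24

j = 24 (mod 53)


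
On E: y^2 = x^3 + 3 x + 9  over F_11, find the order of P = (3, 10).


Compute successive multiples of P until we hit O:
  1P = (3, 10)
  2P = (10, 7)
  3P = (2, 10)
  4P = (6, 1)
  5P = (0, 3)
  6P = (0, 8)
  7P = (6, 10)
  8P = (2, 1)
  ... (continuing to 11P)
  11P = O

ord(P) = 11


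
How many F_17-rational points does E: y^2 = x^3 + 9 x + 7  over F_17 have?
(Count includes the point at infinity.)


For each x in F_17, count y with y^2 = x^3 + 9 x + 7 mod 17:
  x = 1: RHS = 0, y in [0]  -> 1 point(s)
  x = 2: RHS = 16, y in [4, 13]  -> 2 point(s)
  x = 8: RHS = 13, y in [8, 9]  -> 2 point(s)
  x = 9: RHS = 1, y in [1, 16]  -> 2 point(s)
  x = 10: RHS = 9, y in [3, 14]  -> 2 point(s)
  x = 11: RHS = 9, y in [3, 14]  -> 2 point(s)
  x = 13: RHS = 9, y in [3, 14]  -> 2 point(s)
  x = 14: RHS = 4, y in [2, 15]  -> 2 point(s)
  x = 15: RHS = 15, y in [7, 10]  -> 2 point(s)
Affine points: 17. Add the point at infinity: total = 18.

#E(F_17) = 18


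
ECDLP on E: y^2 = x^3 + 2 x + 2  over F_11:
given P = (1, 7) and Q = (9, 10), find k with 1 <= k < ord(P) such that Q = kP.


Enumerate multiples of P until we hit Q = (9, 10):
  1P = (1, 7)
  2P = (2, 6)
  3P = (9, 1)
  4P = (5, 7)
  5P = (5, 4)
  6P = (9, 10)
Match found at i = 6.

k = 6


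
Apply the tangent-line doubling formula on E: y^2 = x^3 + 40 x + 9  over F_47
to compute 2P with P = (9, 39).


Doubling: s = (3 x1^2 + a) / (2 y1)
s = (3*9^2 + 40) / (2*39) mod 47 = 44
x3 = s^2 - 2 x1 mod 47 = 44^2 - 2*9 = 38
y3 = s (x1 - x3) - y1 mod 47 = 44 * (9 - 38) - 39 = 1

2P = (38, 1)


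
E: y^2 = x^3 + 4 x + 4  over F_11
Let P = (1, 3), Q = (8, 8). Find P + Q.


P != Q, so use the chord formula.
s = (y2 - y1) / (x2 - x1) = (5) / (7) mod 11 = 7
x3 = s^2 - x1 - x2 mod 11 = 7^2 - 1 - 8 = 7
y3 = s (x1 - x3) - y1 mod 11 = 7 * (1 - 7) - 3 = 10

P + Q = (7, 10)


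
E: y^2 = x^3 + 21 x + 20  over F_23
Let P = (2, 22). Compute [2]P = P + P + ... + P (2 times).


k = 2 = 10_2 (binary, LSB first: 01)
Double-and-add from P = (2, 22):
  bit 0 = 0: acc unchanged = O
  bit 1 = 1: acc = O + (21, 4) = (21, 4)

2P = (21, 4)


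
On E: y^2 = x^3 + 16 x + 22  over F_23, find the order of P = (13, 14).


Compute successive multiples of P until we hit O:
  1P = (13, 14)
  2P = (15, 16)
  3P = (19, 3)
  4P = (18, 22)
  5P = (1, 19)
  6P = (17, 3)
  7P = (2, 19)
  8P = (16, 2)
  ... (continuing to 28P)
  28P = O

ord(P) = 28


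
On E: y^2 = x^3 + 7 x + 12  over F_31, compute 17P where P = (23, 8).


k = 17 = 10001_2 (binary, LSB first: 10001)
Double-and-add from P = (23, 8):
  bit 0 = 1: acc = O + (23, 8) = (23, 8)
  bit 1 = 0: acc unchanged = (23, 8)
  bit 2 = 0: acc unchanged = (23, 8)
  bit 3 = 0: acc unchanged = (23, 8)
  bit 4 = 1: acc = (23, 8) + (1, 19) = (15, 19)

17P = (15, 19)


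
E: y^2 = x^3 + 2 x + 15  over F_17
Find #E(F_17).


For each x in F_17, count y with y^2 = x^3 + 2 x + 15 mod 17:
  x = 0: RHS = 15, y in [7, 10]  -> 2 point(s)
  x = 1: RHS = 1, y in [1, 16]  -> 2 point(s)
  x = 4: RHS = 2, y in [6, 11]  -> 2 point(s)
  x = 7: RHS = 15, y in [7, 10]  -> 2 point(s)
  x = 8: RHS = 16, y in [4, 13]  -> 2 point(s)
  x = 10: RHS = 15, y in [7, 10]  -> 2 point(s)
  x = 11: RHS = 8, y in [5, 12]  -> 2 point(s)
  x = 12: RHS = 16, y in [4, 13]  -> 2 point(s)
  x = 14: RHS = 16, y in [4, 13]  -> 2 point(s)
Affine points: 18. Add the point at infinity: total = 19.

#E(F_17) = 19


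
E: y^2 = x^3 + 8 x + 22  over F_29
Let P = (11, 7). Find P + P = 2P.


Doubling: s = (3 x1^2 + a) / (2 y1)
s = (3*11^2 + 8) / (2*7) mod 29 = 12
x3 = s^2 - 2 x1 mod 29 = 12^2 - 2*11 = 6
y3 = s (x1 - x3) - y1 mod 29 = 12 * (11 - 6) - 7 = 24

2P = (6, 24)


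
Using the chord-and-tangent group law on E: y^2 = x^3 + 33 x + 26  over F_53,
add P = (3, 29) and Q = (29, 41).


P != Q, so use the chord formula.
s = (y2 - y1) / (x2 - x1) = (12) / (26) mod 53 = 29
x3 = s^2 - x1 - x2 mod 53 = 29^2 - 3 - 29 = 14
y3 = s (x1 - x3) - y1 mod 53 = 29 * (3 - 14) - 29 = 23

P + Q = (14, 23)


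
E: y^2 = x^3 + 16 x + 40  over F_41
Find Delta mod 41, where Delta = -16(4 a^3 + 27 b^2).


4 a^3 + 27 b^2 = 4*16^3 + 27*40^2 = 16384 + 43200 = 59584
Delta = -16 * (59584) = -953344
Delta mod 41 = 29

Delta = 29 (mod 41)


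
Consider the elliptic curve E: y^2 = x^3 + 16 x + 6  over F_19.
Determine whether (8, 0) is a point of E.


Check whether y^2 = x^3 + 16 x + 6 (mod 19) for (x, y) = (8, 0).
LHS: y^2 = 0^2 mod 19 = 0
RHS: x^3 + 16 x + 6 = 8^3 + 16*8 + 6 mod 19 = 0
LHS = RHS

Yes, on the curve


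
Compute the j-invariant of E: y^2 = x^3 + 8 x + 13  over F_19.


Delta = -16(4 a^3 + 27 b^2) mod 19 = 16
-1728 * (4 a)^3 = -1728 * (4*8)^3 mod 19 = 12
j = 12 * 16^(-1) mod 19 = 15

j = 15 (mod 19)


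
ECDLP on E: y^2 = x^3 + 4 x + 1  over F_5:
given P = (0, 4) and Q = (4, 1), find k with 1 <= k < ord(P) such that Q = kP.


Enumerate multiples of P until we hit Q = (4, 1):
  1P = (0, 4)
  2P = (4, 4)
  3P = (1, 1)
  4P = (3, 0)
  5P = (1, 4)
  6P = (4, 1)
Match found at i = 6.

k = 6


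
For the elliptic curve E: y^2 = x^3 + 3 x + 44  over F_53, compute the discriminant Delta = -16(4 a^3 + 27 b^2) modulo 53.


4 a^3 + 27 b^2 = 4*3^3 + 27*44^2 = 108 + 52272 = 52380
Delta = -16 * (52380) = -838080
Delta mod 53 = 9

Delta = 9 (mod 53)


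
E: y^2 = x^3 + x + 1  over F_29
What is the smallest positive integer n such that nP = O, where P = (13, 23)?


Compute successive multiples of P until we hit O:
  1P = (13, 23)
  2P = (10, 24)
  3P = (19, 8)
  4P = (25, 7)
  5P = (25, 22)
  6P = (19, 21)
  7P = (10, 5)
  8P = (13, 6)
  ... (continuing to 9P)
  9P = O

ord(P) = 9


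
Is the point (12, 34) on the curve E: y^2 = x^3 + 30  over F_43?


Check whether y^2 = x^3 + 0 x + 30 (mod 43) for (x, y) = (12, 34).
LHS: y^2 = 34^2 mod 43 = 38
RHS: x^3 + 0 x + 30 = 12^3 + 0*12 + 30 mod 43 = 38
LHS = RHS

Yes, on the curve


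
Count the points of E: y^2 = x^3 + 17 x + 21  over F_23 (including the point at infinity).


For each x in F_23, count y with y^2 = x^3 + 17 x + 21 mod 23:
  x = 1: RHS = 16, y in [4, 19]  -> 2 point(s)
  x = 5: RHS = 1, y in [1, 22]  -> 2 point(s)
  x = 7: RHS = 0, y in [0]  -> 1 point(s)
  x = 8: RHS = 2, y in [5, 18]  -> 2 point(s)
  x = 9: RHS = 6, y in [11, 12]  -> 2 point(s)
  x = 10: RHS = 18, y in [8, 15]  -> 2 point(s)
  x = 13: RHS = 1, y in [1, 22]  -> 2 point(s)
  x = 14: RHS = 13, y in [6, 17]  -> 2 point(s)
  x = 17: RHS = 2, y in [5, 18]  -> 2 point(s)
  x = 18: RHS = 18, y in [8, 15]  -> 2 point(s)
  x = 19: RHS = 4, y in [2, 21]  -> 2 point(s)
  x = 20: RHS = 12, y in [9, 14]  -> 2 point(s)
  x = 21: RHS = 2, y in [5, 18]  -> 2 point(s)
  x = 22: RHS = 3, y in [7, 16]  -> 2 point(s)
Affine points: 27. Add the point at infinity: total = 28.

#E(F_23) = 28


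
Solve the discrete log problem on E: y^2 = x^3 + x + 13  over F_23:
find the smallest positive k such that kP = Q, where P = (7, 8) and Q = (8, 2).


Enumerate multiples of P until we hit Q = (8, 2):
  1P = (7, 8)
  2P = (4, 14)
  3P = (16, 10)
  4P = (8, 2)
Match found at i = 4.

k = 4


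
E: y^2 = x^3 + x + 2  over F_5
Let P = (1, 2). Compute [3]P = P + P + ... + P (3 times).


k = 3 = 11_2 (binary, LSB first: 11)
Double-and-add from P = (1, 2):
  bit 0 = 1: acc = O + (1, 2) = (1, 2)
  bit 1 = 1: acc = (1, 2) + (4, 0) = (1, 3)

3P = (1, 3)


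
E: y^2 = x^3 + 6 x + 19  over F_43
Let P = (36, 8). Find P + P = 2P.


Doubling: s = (3 x1^2 + a) / (2 y1)
s = (3*36^2 + 6) / (2*8) mod 43 = 23
x3 = s^2 - 2 x1 mod 43 = 23^2 - 2*36 = 27
y3 = s (x1 - x3) - y1 mod 43 = 23 * (36 - 27) - 8 = 27

2P = (27, 27)


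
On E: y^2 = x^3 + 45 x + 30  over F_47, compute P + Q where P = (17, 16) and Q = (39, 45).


P != Q, so use the chord formula.
s = (y2 - y1) / (x2 - x1) = (29) / (22) mod 47 = 12
x3 = s^2 - x1 - x2 mod 47 = 12^2 - 17 - 39 = 41
y3 = s (x1 - x3) - y1 mod 47 = 12 * (17 - 41) - 16 = 25

P + Q = (41, 25)


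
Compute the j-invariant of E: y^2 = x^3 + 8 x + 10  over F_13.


Delta = -16(4 a^3 + 27 b^2) mod 13 = 4
-1728 * (4 a)^3 = -1728 * (4*8)^3 mod 13 = 8
j = 8 * 4^(-1) mod 13 = 2

j = 2 (mod 13)


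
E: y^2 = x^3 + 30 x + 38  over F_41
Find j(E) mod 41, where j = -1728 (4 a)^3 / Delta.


Delta = -16(4 a^3 + 27 b^2) mod 41 = 34
-1728 * (4 a)^3 = -1728 * (4*30)^3 mod 41 = 39
j = 39 * 34^(-1) mod 41 = 12

j = 12 (mod 41)


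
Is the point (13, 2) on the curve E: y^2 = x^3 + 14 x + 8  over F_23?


Check whether y^2 = x^3 + 14 x + 8 (mod 23) for (x, y) = (13, 2).
LHS: y^2 = 2^2 mod 23 = 4
RHS: x^3 + 14 x + 8 = 13^3 + 14*13 + 8 mod 23 = 18
LHS != RHS

No, not on the curve


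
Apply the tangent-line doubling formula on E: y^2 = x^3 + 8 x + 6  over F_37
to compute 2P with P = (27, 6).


Doubling: s = (3 x1^2 + a) / (2 y1)
s = (3*27^2 + 8) / (2*6) mod 37 = 1
x3 = s^2 - 2 x1 mod 37 = 1^2 - 2*27 = 21
y3 = s (x1 - x3) - y1 mod 37 = 1 * (27 - 21) - 6 = 0

2P = (21, 0)


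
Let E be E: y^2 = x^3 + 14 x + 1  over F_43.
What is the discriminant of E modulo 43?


4 a^3 + 27 b^2 = 4*14^3 + 27*1^2 = 10976 + 27 = 11003
Delta = -16 * (11003) = -176048
Delta mod 43 = 37

Delta = 37 (mod 43)


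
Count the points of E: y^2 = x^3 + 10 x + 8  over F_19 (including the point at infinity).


For each x in F_19, count y with y^2 = x^3 + 10 x + 8 mod 19:
  x = 1: RHS = 0, y in [0]  -> 1 point(s)
  x = 2: RHS = 17, y in [6, 13]  -> 2 point(s)
  x = 4: RHS = 17, y in [6, 13]  -> 2 point(s)
  x = 8: RHS = 11, y in [7, 12]  -> 2 point(s)
  x = 10: RHS = 6, y in [5, 14]  -> 2 point(s)
  x = 11: RHS = 5, y in [9, 10]  -> 2 point(s)
  x = 13: RHS = 17, y in [6, 13]  -> 2 point(s)
  x = 14: RHS = 4, y in [2, 17]  -> 2 point(s)
  x = 18: RHS = 16, y in [4, 15]  -> 2 point(s)
Affine points: 17. Add the point at infinity: total = 18.

#E(F_19) = 18


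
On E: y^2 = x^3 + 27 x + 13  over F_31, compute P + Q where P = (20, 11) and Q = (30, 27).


P != Q, so use the chord formula.
s = (y2 - y1) / (x2 - x1) = (16) / (10) mod 31 = 14
x3 = s^2 - x1 - x2 mod 31 = 14^2 - 20 - 30 = 22
y3 = s (x1 - x3) - y1 mod 31 = 14 * (20 - 22) - 11 = 23

P + Q = (22, 23)


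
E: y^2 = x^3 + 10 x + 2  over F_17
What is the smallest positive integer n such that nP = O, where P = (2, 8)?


Compute successive multiples of P until we hit O:
  1P = (2, 8)
  2P = (4, 2)
  3P = (3, 12)
  4P = (11, 7)
  5P = (8, 4)
  6P = (15, 12)
  7P = (1, 8)
  8P = (14, 9)
  ... (continuing to 22P)
  22P = O

ord(P) = 22


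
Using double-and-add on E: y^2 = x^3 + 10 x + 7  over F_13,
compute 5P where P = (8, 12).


k = 5 = 101_2 (binary, LSB first: 101)
Double-and-add from P = (8, 12):
  bit 0 = 1: acc = O + (8, 12) = (8, 12)
  bit 1 = 0: acc unchanged = (8, 12)
  bit 2 = 1: acc = (8, 12) + (2, 10) = (6, 6)

5P = (6, 6)


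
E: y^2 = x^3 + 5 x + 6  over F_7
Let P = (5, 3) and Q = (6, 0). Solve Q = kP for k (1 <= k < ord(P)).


Enumerate multiples of P until we hit Q = (6, 0):
  1P = (5, 3)
  2P = (6, 0)
Match found at i = 2.

k = 2


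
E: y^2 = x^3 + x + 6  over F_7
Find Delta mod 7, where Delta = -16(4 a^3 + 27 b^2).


4 a^3 + 27 b^2 = 4*1^3 + 27*6^2 = 4 + 972 = 976
Delta = -16 * (976) = -15616
Delta mod 7 = 1

Delta = 1 (mod 7)


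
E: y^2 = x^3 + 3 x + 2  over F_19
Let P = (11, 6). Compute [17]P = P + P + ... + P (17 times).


k = 17 = 10001_2 (binary, LSB first: 10001)
Double-and-add from P = (11, 6):
  bit 0 = 1: acc = O + (11, 6) = (11, 6)
  bit 1 = 0: acc unchanged = (11, 6)
  bit 2 = 0: acc unchanged = (11, 6)
  bit 3 = 0: acc unchanged = (11, 6)
  bit 4 = 1: acc = (11, 6) + (8, 14) = (5, 16)

17P = (5, 16)


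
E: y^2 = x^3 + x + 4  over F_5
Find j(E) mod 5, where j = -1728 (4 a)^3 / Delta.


Delta = -16(4 a^3 + 27 b^2) mod 5 = 4
-1728 * (4 a)^3 = -1728 * (4*1)^3 mod 5 = 3
j = 3 * 4^(-1) mod 5 = 2

j = 2 (mod 5)


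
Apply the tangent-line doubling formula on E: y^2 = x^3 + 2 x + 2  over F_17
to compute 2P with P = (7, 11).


Doubling: s = (3 x1^2 + a) / (2 y1)
s = (3*7^2 + 2) / (2*11) mod 17 = 6
x3 = s^2 - 2 x1 mod 17 = 6^2 - 2*7 = 5
y3 = s (x1 - x3) - y1 mod 17 = 6 * (7 - 5) - 11 = 1

2P = (5, 1)


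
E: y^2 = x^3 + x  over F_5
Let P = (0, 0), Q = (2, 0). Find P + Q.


P != Q, so use the chord formula.
s = (y2 - y1) / (x2 - x1) = (0) / (2) mod 5 = 0
x3 = s^2 - x1 - x2 mod 5 = 0^2 - 0 - 2 = 3
y3 = s (x1 - x3) - y1 mod 5 = 0 * (0 - 3) - 0 = 0

P + Q = (3, 0)


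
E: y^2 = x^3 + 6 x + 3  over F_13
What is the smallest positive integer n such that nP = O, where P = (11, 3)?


Compute successive multiples of P until we hit O:
  1P = (11, 3)
  2P = (0, 4)
  3P = (12, 3)
  4P = (3, 10)
  5P = (2, 7)
  6P = (1, 7)
  7P = (10, 7)
  8P = (8, 11)
  ... (continuing to 18P)
  18P = O

ord(P) = 18


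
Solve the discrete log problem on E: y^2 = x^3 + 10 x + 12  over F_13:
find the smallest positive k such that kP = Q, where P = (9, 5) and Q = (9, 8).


Enumerate multiples of P until we hit Q = (9, 8):
  1P = (9, 5)
  2P = (12, 1)
  3P = (1, 6)
  4P = (2, 12)
  5P = (3, 2)
  6P = (11, 7)
  7P = (7, 10)
  8P = (0, 5)
  9P = (4, 8)
  10P = (4, 5)
  11P = (0, 8)
  12P = (7, 3)
  13P = (11, 6)
  14P = (3, 11)
  15P = (2, 1)
  16P = (1, 7)
  17P = (12, 12)
  18P = (9, 8)
Match found at i = 18.

k = 18


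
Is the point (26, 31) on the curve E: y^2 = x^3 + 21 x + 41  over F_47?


Check whether y^2 = x^3 + 21 x + 41 (mod 47) for (x, y) = (26, 31).
LHS: y^2 = 31^2 mod 47 = 21
RHS: x^3 + 21 x + 41 = 26^3 + 21*26 + 41 mod 47 = 21
LHS = RHS

Yes, on the curve


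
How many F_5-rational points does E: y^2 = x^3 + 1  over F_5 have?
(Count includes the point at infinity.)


For each x in F_5, count y with y^2 = x^3 + 0 x + 1 mod 5:
  x = 0: RHS = 1, y in [1, 4]  -> 2 point(s)
  x = 2: RHS = 4, y in [2, 3]  -> 2 point(s)
  x = 4: RHS = 0, y in [0]  -> 1 point(s)
Affine points: 5. Add the point at infinity: total = 6.

#E(F_5) = 6
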